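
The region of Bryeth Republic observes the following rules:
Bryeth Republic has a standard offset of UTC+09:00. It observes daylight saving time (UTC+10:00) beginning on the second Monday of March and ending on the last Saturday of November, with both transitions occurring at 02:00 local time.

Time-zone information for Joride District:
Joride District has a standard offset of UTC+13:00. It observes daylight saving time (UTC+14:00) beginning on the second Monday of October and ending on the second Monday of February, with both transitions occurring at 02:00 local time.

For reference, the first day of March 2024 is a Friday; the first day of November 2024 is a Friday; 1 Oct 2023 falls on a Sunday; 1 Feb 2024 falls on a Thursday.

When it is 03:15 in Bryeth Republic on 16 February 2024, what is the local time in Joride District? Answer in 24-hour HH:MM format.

07:15

1 March 2024 is a Friday, so the first Monday is March 4 and the second is March 11.
1 November 2024 is a Friday, so Saturdays fall on 2, 9, 16, 23, 30; the last is November 30.
16 February 2024 does not fall between 11 March and 30 November, so daylight saving is not in effect and Bryeth Republic is at UTC+09:00.
03:15 Bryeth Republic − 9h = 18:15 UTC (rolling into the previous day, 15 February 2024).
1 October 2023 is a Sunday, so the first Monday is October 2 and the second is October 9.
1 February 2024 is a Thursday, so the first Monday is February 5 and the second is February 12.
At the standard offset (UTC+13:00), 18:15 UTC + 13h = 07:15 Joride District standard time (rolling into the next day, 16 February 2024).
Daylight saving runs 9 October 2023 – 12 February 2024; the standard-time date in Joride District, 16 February 2024, is outside that window, so Joride District is on standard time at UTC+13:00.
18:15 UTC + 13h = 07:15 Joride District (rolling into the next day, 16 February 2024).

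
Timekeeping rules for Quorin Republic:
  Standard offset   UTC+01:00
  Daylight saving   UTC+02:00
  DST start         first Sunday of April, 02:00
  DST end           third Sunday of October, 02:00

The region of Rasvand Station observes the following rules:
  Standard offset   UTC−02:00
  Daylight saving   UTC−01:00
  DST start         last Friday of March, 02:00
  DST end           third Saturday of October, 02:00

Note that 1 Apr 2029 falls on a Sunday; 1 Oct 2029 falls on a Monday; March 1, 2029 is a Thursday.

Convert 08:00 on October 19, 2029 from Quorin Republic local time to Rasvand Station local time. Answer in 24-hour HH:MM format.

05:00

1 April 2029 is a Sunday, so the first Sunday is April 1.
1 October 2029 is a Monday, so the first Sunday is October 7 and the third is October 21.
October 19, 2029 falls between 1 April and 21 October, so daylight saving is in effect and Quorin Republic is at UTC+02:00.
08:00 Quorin Republic − 2h = 06:00 UTC.
1 March 2029 is a Thursday, so Fridays fall on 2, 9, 16, 23, 30; the last is March 30.
1 October 2029 is a Monday, so the first Saturday is October 6 and the third is October 20.
At the standard offset (UTC−02:00), 06:00 UTC − 2h = 04:00 Rasvand Station standard time.
The standard-time date in Rasvand Station, October 19, 2029, falls between 30 March and 20 October, so daylight saving is in effect and Rasvand Station is at UTC−01:00.
06:00 UTC − 1h = 05:00 Rasvand Station.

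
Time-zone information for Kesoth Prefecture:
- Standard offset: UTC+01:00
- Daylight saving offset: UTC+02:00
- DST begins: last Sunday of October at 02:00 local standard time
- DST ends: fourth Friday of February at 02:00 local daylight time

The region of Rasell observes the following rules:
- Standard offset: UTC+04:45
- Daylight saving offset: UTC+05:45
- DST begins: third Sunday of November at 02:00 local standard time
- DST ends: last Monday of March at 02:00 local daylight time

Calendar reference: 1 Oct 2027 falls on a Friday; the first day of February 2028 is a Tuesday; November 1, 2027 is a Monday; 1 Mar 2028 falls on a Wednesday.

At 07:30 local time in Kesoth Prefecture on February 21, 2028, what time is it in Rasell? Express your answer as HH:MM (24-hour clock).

11:15

1 October 2027 is a Friday, so Sundays fall on 3, 10, 17, 24, 31; the last is October 31.
1 February 2028 is a Tuesday, so the first Friday is February 4 and the fourth is February 25.
February 21, 2028 lies within the daylight-saving period (31 October 2027 – 25 February 2028), so Kesoth Prefecture is on daylight time, UTC+02:00.
07:30 Kesoth Prefecture − 2h = 05:30 UTC.
1 November 2027 is a Monday, so the first Sunday is November 7 and the third is November 21.
1 March 2028 is a Wednesday, so Mondays fall on 6, 13, 20, 27; the last is March 27.
At the standard offset (UTC+04:45), 05:30 UTC + 4h45m = 10:15 Rasell standard time.
The standard-time date in Rasell, February 21, 2028, lies within the daylight-saving period (21 November 2027 – 27 March 2028), so Rasell is on daylight time, UTC+05:45.
05:30 UTC + 5h45m = 11:15 Rasell.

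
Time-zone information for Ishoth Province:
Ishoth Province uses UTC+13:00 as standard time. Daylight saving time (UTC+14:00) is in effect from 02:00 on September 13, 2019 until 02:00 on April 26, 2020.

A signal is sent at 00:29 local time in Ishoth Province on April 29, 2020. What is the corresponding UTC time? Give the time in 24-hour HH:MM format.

11:29

April 29, 2020 is outside the daylight-saving period (13 September 2019 – 26 April 2020), so Ishoth Province is on standard time, UTC+13:00.
00:29 local − 13h = 11:29 UTC (rolling into the previous day, 28 April 2020).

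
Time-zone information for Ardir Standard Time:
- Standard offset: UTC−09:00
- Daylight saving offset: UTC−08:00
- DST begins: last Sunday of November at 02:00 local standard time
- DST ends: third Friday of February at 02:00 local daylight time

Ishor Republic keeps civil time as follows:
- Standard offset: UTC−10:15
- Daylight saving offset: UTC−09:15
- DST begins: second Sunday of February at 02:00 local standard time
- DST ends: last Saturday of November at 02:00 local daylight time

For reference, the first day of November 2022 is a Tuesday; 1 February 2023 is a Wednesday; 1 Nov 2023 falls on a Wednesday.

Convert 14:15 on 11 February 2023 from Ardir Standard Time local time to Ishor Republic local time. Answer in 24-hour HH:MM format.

1 November 2022 is a Tuesday, so Sundays fall on 6, 13, 20, 27; the last is November 27.
1 February 2023 is a Wednesday, so the first Friday is February 3 and the third is February 17.
11 February 2023 falls between 27 November 2022 and 17 February 2023, so daylight saving is in effect and Ardir Standard Time is at UTC−08:00.
14:15 Ardir Standard Time + 8h = 22:15 UTC.
1 February 2023 is a Wednesday, so the first Sunday is February 5 and the second is February 12.
1 November 2023 is a Wednesday, so Saturdays fall on 4, 11, 18, 25; the last is November 25.
At the standard offset (UTC−10:15), 22:15 UTC − 10h15m = 12:00 Ishor Republic standard time.
The standard-time date in Ishor Republic, 11 February 2023, is outside the daylight-saving period (12 February – 25 November), so Ishor Republic is on standard time, UTC−10:15.
22:15 UTC − 10h15m = 12:00 Ishor Republic.

12:00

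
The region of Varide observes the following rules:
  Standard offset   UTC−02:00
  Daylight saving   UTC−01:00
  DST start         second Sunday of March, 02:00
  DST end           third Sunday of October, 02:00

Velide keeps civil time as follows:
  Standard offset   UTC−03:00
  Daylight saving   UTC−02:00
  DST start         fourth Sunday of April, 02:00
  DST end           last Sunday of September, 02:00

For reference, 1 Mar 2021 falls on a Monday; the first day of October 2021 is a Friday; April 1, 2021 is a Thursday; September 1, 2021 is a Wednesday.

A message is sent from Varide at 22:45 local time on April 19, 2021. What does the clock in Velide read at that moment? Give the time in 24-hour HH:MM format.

1 March 2021 is a Monday, so the first Sunday is March 7 and the second is March 14.
1 October 2021 is a Friday, so the first Sunday is October 3 and the third is October 17.
Daylight saving runs 14 March – 17 October; April 19, 2021 is inside that window, so Varide is at UTC−01:00.
22:45 Varide + 1h = 23:45 UTC.
1 April 2021 is a Thursday, so the first Sunday is April 4 and the fourth is April 25.
1 September 2021 is a Wednesday, so Sundays fall on 5, 12, 19, 26; the last is September 26.
At the standard offset (UTC−03:00), 23:45 UTC − 3h = 20:45 Velide standard time.
Daylight saving runs 25 April – 26 September; the standard-time date in Velide, April 19, 2021, is outside that window, so Velide is on standard time at UTC−03:00.
23:45 UTC − 3h = 20:45 Velide.

20:45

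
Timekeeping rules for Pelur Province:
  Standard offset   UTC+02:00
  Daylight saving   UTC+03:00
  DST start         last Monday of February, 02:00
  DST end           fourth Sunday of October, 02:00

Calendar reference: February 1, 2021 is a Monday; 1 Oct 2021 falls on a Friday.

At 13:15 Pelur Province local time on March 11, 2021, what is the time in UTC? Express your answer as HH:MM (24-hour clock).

1 February 2021 is a Monday, so Mondays fall on 1, 8, 15, 22; the last is February 22.
1 October 2021 is a Friday, so the first Sunday is October 3 and the fourth is October 24.
Daylight saving runs 22 February – 24 October; March 11, 2021 is inside that window, so Pelur Province is at UTC+03:00.
13:15 local − 3h = 10:15 UTC.

10:15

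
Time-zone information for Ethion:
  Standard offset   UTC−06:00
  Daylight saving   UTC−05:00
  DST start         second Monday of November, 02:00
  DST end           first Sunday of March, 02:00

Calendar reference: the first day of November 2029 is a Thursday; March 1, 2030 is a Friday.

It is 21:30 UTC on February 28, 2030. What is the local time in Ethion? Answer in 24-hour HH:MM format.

16:30

1 November 2029 is a Thursday, so the first Monday is November 5 and the second is November 12.
1 March 2030 is a Friday, so the first Sunday is March 3.
At the standard offset (UTC−06:00), 21:30 UTC − 6h = 15:30 Ethion standard time.
Daylight saving runs 12 November 2029 – 3 March 2030; the standard-time date in Ethion, February 28, 2030, is inside that window, so Ethion is at UTC−05:00.
21:30 UTC − 5h = 16:30 local.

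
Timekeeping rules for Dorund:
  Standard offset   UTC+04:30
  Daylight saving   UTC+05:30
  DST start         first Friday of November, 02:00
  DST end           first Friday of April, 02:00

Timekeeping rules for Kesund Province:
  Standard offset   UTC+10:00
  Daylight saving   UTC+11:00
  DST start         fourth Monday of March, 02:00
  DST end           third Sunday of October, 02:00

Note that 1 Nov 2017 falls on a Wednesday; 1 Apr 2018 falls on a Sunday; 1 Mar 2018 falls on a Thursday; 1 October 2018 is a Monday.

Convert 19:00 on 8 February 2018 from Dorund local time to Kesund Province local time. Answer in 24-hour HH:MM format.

23:30

1 November 2017 is a Wednesday, so the first Friday is November 3.
1 April 2018 is a Sunday, so the first Friday is April 6.
Daylight saving runs 3 November 2017 – 6 April 2018; 8 February 2018 is inside that window, so Dorund is at UTC+05:30.
19:00 Dorund − 5h30m = 13:30 UTC.
1 March 2018 is a Thursday, so the first Monday is March 5 and the fourth is March 26.
1 October 2018 is a Monday, so the first Sunday is October 7 and the third is October 21.
At the standard offset (UTC+10:00), 13:30 UTC + 10h = 23:30 Kesund Province standard time.
The standard-time date in Kesund Province, 8 February 2018, is outside the daylight-saving period (26 March – 21 October), so Kesund Province is on standard time, UTC+10:00.
13:30 UTC + 10h = 23:30 Kesund Province.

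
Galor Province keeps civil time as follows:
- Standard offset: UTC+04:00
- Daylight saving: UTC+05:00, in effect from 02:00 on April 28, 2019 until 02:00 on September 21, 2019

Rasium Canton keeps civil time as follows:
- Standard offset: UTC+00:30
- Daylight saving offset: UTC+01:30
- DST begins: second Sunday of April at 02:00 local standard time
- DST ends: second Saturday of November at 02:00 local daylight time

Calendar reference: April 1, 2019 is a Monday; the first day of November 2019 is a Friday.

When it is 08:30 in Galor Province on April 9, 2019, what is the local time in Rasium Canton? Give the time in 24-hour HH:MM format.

05:00

April 9, 2019 is outside the daylight-saving period (28 April – 21 September), so Galor Province is on standard time, UTC+04:00.
08:30 Galor Province − 4h = 04:30 UTC.
1 April 2019 is a Monday, so the first Sunday is April 7 and the second is April 14.
1 November 2019 is a Friday, so the first Saturday is November 2 and the second is November 9.
At the standard offset (UTC+00:30), 04:30 UTC + 0h30m = 05:00 Rasium Canton standard time.
Daylight saving runs 14 April – 9 November; the standard-time date in Rasium Canton, April 9, 2019, is outside that window, so Rasium Canton is on standard time at UTC+00:30.
04:30 UTC + 0h30m = 05:00 Rasium Canton.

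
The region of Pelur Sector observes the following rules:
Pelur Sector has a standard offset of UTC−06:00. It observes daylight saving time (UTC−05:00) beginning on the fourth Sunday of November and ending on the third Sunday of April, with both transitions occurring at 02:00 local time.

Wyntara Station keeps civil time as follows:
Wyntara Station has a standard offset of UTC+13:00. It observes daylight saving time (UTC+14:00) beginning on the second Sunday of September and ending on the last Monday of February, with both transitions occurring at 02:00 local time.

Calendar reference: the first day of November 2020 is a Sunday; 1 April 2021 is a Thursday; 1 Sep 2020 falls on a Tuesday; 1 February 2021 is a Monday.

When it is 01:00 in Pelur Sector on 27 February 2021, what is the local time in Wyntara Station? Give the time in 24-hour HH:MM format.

19:00

1 November 2020 is a Sunday, so the first Sunday is November 1 and the fourth is November 22.
1 April 2021 is a Thursday, so the first Sunday is April 4 and the third is April 18.
Daylight saving runs 22 November 2020 – 18 April 2021; 27 February 2021 is inside that window, so Pelur Sector is at UTC−05:00.
01:00 Pelur Sector + 5h = 06:00 UTC.
1 September 2020 is a Tuesday, so the first Sunday is September 6 and the second is September 13.
1 February 2021 is a Monday, so Mondays fall on 1, 8, 15, 22; the last is February 22.
At the standard offset (UTC+13:00), 06:00 UTC + 13h = 19:00 Wyntara Station standard time.
The standard-time date in Wyntara Station, 27 February 2021, does not fall between 13 September 2020 and 22 February 2021, so daylight saving is not in effect and Wyntara Station is at UTC+13:00.
06:00 UTC + 13h = 19:00 Wyntara Station.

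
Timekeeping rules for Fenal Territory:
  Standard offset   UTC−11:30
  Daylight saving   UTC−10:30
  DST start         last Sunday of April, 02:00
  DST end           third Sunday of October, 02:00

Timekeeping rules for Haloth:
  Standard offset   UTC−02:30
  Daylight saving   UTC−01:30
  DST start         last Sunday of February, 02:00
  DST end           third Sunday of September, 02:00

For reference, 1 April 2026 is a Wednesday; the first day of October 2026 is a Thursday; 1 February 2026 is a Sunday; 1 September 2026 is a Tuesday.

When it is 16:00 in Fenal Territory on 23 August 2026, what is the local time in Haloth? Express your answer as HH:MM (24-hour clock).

1 April 2026 is a Wednesday, so Sundays fall on 5, 12, 19, 26; the last is April 26.
1 October 2026 is a Thursday, so the first Sunday is October 4 and the third is October 18.
23 August 2026 lies within the daylight-saving period (26 April – 18 October), so Fenal Territory is on daylight time, UTC−10:30.
16:00 Fenal Territory + 10h30m = 02:30 UTC (rolling into the next day, 24 August 2026).
1 February 2026 is a Sunday, so Sundays fall on 1, 8, 15, 22; the last is February 22.
1 September 2026 is a Tuesday, so the first Sunday is September 6 and the third is September 20.
At the standard offset (UTC−02:30), 02:30 UTC − 2h30m = 00:00 Haloth standard time.
The standard-time date in Haloth, 24 August 2026, falls between 22 February and 20 September, so daylight saving is in effect and Haloth is at UTC−01:30.
02:30 UTC − 1h30m = 01:00 Haloth.

01:00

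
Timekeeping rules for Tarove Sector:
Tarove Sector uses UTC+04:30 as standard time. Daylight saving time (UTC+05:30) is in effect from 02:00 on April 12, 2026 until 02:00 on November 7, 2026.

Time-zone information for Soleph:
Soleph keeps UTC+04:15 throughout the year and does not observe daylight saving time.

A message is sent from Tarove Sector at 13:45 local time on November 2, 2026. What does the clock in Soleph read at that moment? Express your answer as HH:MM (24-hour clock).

November 2, 2026 lies within the daylight-saving period (12 April – 7 November), so Tarove Sector is on daylight time, UTC+05:30.
13:45 Tarove Sector − 5h30m = 08:15 UTC.
Soleph stays on UTC+04:15 all year.
08:15 UTC + 4h15m = 12:30 Soleph.

12:30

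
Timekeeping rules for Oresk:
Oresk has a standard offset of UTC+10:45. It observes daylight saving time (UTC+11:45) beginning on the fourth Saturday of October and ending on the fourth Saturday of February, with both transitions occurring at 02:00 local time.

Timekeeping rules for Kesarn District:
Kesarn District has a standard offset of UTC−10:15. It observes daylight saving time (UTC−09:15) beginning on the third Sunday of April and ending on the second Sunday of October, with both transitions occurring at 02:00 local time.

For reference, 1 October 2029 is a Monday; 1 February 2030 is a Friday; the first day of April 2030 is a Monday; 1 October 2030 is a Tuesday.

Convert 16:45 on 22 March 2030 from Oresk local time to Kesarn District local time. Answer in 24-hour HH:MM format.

19:45

1 October 2029 is a Monday, so the first Saturday is October 6 and the fourth is October 27.
1 February 2030 is a Friday, so the first Saturday is February 2 and the fourth is February 23.
22 March 2030 does not fall between 27 October 2029 and 23 February 2030, so daylight saving is not in effect and Oresk is at UTC+10:45.
16:45 Oresk − 10h45m = 06:00 UTC.
1 April 2030 is a Monday, so the first Sunday is April 7 and the third is April 21.
1 October 2030 is a Tuesday, so the first Sunday is October 6 and the second is October 13.
At the standard offset (UTC−10:15), 06:00 UTC − 10h15m = 19:45 Kesarn District standard time (rolling into the previous day, 21 March 2030).
Daylight saving runs 21 April – 13 October; the standard-time date in Kesarn District, 21 March 2030, is outside that window, so Kesarn District is on standard time at UTC−10:15.
06:00 UTC − 10h15m = 19:45 Kesarn District (rolling into the previous day, 21 March 2030).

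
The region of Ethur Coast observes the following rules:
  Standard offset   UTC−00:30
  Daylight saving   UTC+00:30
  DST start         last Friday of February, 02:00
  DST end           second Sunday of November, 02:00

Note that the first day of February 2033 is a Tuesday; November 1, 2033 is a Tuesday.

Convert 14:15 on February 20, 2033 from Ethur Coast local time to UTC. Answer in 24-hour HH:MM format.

14:45

1 February 2033 is a Tuesday, so Fridays fall on 4, 11, 18, 25; the last is February 25.
1 November 2033 is a Tuesday, so the first Sunday is November 6 and the second is November 13.
Daylight saving runs 25 February – 13 November; February 20, 2033 is outside that window, so Ethur Coast is on standard time at UTC−00:30.
14:15 local + 0h30m = 14:45 UTC.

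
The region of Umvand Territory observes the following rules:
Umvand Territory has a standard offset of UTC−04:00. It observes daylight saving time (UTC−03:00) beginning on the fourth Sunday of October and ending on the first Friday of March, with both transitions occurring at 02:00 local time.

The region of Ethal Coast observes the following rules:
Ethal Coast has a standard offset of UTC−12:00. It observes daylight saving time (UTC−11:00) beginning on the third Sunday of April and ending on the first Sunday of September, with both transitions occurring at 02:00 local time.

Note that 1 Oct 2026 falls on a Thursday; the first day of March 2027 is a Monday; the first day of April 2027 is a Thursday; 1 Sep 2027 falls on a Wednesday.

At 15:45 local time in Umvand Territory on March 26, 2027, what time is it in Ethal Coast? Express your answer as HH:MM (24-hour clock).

1 October 2026 is a Thursday, so the first Sunday is October 4 and the fourth is October 25.
1 March 2027 is a Monday, so the first Friday is March 5.
Daylight saving runs 25 October 2026 – 5 March 2027; March 26, 2027 is outside that window, so Umvand Territory is on standard time at UTC−04:00.
15:45 Umvand Territory + 4h = 19:45 UTC.
1 April 2027 is a Thursday, so the first Sunday is April 4 and the third is April 18.
1 September 2027 is a Wednesday, so the first Sunday is September 5.
At the standard offset (UTC−12:00), 19:45 UTC − 12h = 07:45 Ethal Coast standard time.
The standard-time date in Ethal Coast, March 26, 2027, is outside the daylight-saving period (18 April – 5 September), so Ethal Coast is on standard time, UTC−12:00.
19:45 UTC − 12h = 07:45 Ethal Coast.

07:45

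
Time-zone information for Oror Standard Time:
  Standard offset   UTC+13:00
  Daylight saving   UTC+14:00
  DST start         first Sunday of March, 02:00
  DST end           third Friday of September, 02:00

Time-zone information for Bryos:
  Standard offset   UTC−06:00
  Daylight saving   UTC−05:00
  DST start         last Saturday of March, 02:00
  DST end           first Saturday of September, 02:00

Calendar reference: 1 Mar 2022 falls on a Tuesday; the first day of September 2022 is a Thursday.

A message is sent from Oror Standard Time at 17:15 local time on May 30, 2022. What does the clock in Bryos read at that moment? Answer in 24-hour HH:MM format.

22:15

1 March 2022 is a Tuesday, so the first Sunday is March 6.
1 September 2022 is a Thursday, so the first Friday is September 2 and the third is September 16.
May 30, 2022 lies within the daylight-saving period (6 March – 16 September), so Oror Standard Time is on daylight time, UTC+14:00.
17:15 Oror Standard Time − 14h = 03:15 UTC.
1 March 2022 is a Tuesday, so Saturdays fall on 5, 12, 19, 26; the last is March 26.
1 September 2022 is a Thursday, so the first Saturday is September 3.
At the standard offset (UTC−06:00), 03:15 UTC − 6h = 21:15 Bryos standard time (rolling into the previous day, 29 May 2022).
The standard-time date in Bryos, May 29, 2022, falls between 26 March and 3 September, so daylight saving is in effect and Bryos is at UTC−05:00.
03:15 UTC − 5h = 22:15 Bryos (rolling into the previous day, 29 May 2022).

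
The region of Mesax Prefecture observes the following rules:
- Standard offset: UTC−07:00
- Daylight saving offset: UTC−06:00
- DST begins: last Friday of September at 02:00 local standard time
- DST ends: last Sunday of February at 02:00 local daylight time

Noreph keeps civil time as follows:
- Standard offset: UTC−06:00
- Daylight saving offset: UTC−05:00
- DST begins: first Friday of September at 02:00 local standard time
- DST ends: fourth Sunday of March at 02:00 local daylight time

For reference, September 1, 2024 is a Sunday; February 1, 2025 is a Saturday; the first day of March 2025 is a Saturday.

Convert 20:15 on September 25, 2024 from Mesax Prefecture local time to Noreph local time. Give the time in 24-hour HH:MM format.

1 September 2024 is a Sunday, so Fridays fall on 6, 13, 20, 27; the last is September 27.
1 February 2025 is a Saturday, so Sundays fall on 2, 9, 16, 23; the last is February 23.
September 25, 2024 does not fall between 27 September 2024 and 23 February 2025, so daylight saving is not in effect and Mesax Prefecture is at UTC−07:00.
20:15 Mesax Prefecture + 7h = 03:15 UTC (rolling into the next day, 26 September 2024).
1 September 2024 is a Sunday, so the first Friday is September 6.
1 March 2025 is a Saturday, so the first Sunday is March 2 and the fourth is March 23.
At the standard offset (UTC−06:00), 03:15 UTC − 6h = 21:15 Noreph standard time (rolling into the previous day, 25 September 2024).
Daylight saving runs 6 September 2024 – 23 March 2025; the standard-time date in Noreph, September 25, 2024, is inside that window, so Noreph is at UTC−05:00.
03:15 UTC − 5h = 22:15 Noreph (rolling into the previous day, 25 September 2024).

22:15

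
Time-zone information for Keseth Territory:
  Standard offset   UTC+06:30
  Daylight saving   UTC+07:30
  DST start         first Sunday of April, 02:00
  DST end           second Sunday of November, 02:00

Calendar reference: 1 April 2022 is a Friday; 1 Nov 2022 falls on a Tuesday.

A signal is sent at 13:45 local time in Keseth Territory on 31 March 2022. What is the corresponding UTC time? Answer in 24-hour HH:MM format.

1 April 2022 is a Friday, so the first Sunday is April 3.
1 November 2022 is a Tuesday, so the first Sunday is November 6 and the second is November 13.
31 March 2022 is outside the daylight-saving period (3 April – 13 November), so Keseth Territory is on standard time, UTC+06:30.
13:45 local − 6h30m = 07:15 UTC.

07:15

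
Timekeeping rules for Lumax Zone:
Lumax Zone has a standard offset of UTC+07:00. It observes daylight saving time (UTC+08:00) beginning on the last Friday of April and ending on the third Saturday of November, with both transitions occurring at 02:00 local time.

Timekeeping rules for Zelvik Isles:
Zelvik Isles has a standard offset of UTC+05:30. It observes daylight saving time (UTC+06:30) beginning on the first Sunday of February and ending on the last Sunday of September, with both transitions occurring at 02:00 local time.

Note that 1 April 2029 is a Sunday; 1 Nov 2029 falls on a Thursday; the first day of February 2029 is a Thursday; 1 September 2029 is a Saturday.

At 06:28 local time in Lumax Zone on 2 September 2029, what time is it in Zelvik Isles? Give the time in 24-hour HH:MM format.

04:58

1 April 2029 is a Sunday, so Fridays fall on 6, 13, 20, 27; the last is April 27.
1 November 2029 is a Thursday, so the first Saturday is November 3 and the third is November 17.
2 September 2029 lies within the daylight-saving period (27 April – 17 November), so Lumax Zone is on daylight time, UTC+08:00.
06:28 Lumax Zone − 8h = 22:28 UTC (rolling into the previous day, 1 September 2029).
1 February 2029 is a Thursday, so the first Sunday is February 4.
1 September 2029 is a Saturday, so Sundays fall on 2, 9, 16, 23, 30; the last is September 30.
At the standard offset (UTC+05:30), 22:28 UTC + 5h30m = 03:58 Zelvik Isles standard time (rolling into the next day, 2 September 2029).
Daylight saving runs 4 February – 30 September; the standard-time date in Zelvik Isles, 2 September 2029, is inside that window, so Zelvik Isles is at UTC+06:30.
22:28 UTC + 6h30m = 04:58 Zelvik Isles (rolling into the next day, 2 September 2029).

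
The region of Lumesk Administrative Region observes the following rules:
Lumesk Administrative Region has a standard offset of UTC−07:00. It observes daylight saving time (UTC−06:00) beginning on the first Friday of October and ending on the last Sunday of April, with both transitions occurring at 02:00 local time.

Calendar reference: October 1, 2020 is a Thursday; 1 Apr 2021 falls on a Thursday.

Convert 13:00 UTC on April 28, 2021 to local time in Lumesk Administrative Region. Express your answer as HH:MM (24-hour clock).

06:00

1 October 2020 is a Thursday, so the first Friday is October 2.
1 April 2021 is a Thursday, so Sundays fall on 4, 11, 18, 25; the last is April 25.
At the standard offset (UTC−07:00), 13:00 UTC − 7h = 06:00 Lumesk Administrative Region standard time.
The standard-time date in Lumesk Administrative Region, April 28, 2021, does not fall between 2 October 2020 and 25 April 2021, so daylight saving is not in effect and Lumesk Administrative Region is at UTC−07:00.
13:00 UTC − 7h = 06:00 local.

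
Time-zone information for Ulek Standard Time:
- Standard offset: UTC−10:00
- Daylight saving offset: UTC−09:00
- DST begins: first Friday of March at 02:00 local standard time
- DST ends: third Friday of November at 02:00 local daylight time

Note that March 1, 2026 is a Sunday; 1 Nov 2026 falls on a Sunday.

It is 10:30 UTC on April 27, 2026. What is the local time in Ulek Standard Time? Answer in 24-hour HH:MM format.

1 March 2026 is a Sunday, so the first Friday is March 6.
1 November 2026 is a Sunday, so the first Friday is November 6 and the third is November 20.
At the standard offset (UTC−10:00), 10:30 UTC − 10h = 00:30 Ulek Standard Time standard time.
The standard-time date in Ulek Standard Time, April 27, 2026, lies within the daylight-saving period (6 March – 20 November), so Ulek Standard Time is on daylight time, UTC−09:00.
10:30 UTC − 9h = 01:30 local.

01:30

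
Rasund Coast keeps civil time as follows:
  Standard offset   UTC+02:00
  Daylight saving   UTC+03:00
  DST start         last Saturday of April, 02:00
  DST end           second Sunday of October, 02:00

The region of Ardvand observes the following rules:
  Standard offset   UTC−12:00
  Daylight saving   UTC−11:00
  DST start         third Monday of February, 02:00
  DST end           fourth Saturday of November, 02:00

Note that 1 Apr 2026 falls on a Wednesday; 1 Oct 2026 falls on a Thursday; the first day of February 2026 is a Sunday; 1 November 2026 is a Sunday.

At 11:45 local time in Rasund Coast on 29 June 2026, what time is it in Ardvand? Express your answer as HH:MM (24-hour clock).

21:45

1 April 2026 is a Wednesday, so Saturdays fall on 4, 11, 18, 25; the last is April 25.
1 October 2026 is a Thursday, so the first Sunday is October 4 and the second is October 11.
29 June 2026 falls between 25 April and 11 October, so daylight saving is in effect and Rasund Coast is at UTC+03:00.
11:45 Rasund Coast − 3h = 08:45 UTC.
1 February 2026 is a Sunday, so the first Monday is February 2 and the third is February 16.
1 November 2026 is a Sunday, so the first Saturday is November 7 and the fourth is November 28.
At the standard offset (UTC−12:00), 08:45 UTC − 12h = 20:45 Ardvand standard time (rolling into the previous day, 28 June 2026).
The standard-time date in Ardvand, 28 June 2026, lies within the daylight-saving period (16 February – 28 November), so Ardvand is on daylight time, UTC−11:00.
08:45 UTC − 11h = 21:45 Ardvand (rolling into the previous day, 28 June 2026).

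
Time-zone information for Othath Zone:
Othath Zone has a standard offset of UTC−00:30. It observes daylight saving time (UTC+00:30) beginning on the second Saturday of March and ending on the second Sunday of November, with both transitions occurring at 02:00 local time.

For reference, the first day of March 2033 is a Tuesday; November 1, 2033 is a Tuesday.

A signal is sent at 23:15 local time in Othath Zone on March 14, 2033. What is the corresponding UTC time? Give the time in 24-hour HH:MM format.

1 March 2033 is a Tuesday, so the first Saturday is March 5 and the second is March 12.
1 November 2033 is a Tuesday, so the first Sunday is November 6 and the second is November 13.
March 14, 2033 lies within the daylight-saving period (12 March – 13 November), so Othath Zone is on daylight time, UTC+00:30.
23:15 local − 0h30m = 22:45 UTC.

22:45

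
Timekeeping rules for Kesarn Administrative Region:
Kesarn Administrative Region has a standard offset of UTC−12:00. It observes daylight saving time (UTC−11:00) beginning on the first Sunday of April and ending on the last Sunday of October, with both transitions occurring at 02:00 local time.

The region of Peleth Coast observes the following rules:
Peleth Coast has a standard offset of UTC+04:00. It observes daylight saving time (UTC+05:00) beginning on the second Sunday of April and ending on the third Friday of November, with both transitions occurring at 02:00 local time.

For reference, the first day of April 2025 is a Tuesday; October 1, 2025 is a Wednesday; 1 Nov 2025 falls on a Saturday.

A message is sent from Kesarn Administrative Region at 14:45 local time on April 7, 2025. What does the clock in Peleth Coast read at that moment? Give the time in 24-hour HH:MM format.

1 April 2025 is a Tuesday, so the first Sunday is April 6.
1 October 2025 is a Wednesday, so Sundays fall on 5, 12, 19, 26; the last is October 26.
April 7, 2025 lies within the daylight-saving period (6 April – 26 October), so Kesarn Administrative Region is on daylight time, UTC−11:00.
14:45 Kesarn Administrative Region + 11h = 01:45 UTC (rolling into the next day, 8 April 2025).
1 April 2025 is a Tuesday, so the first Sunday is April 6 and the second is April 13.
1 November 2025 is a Saturday, so the first Friday is November 7 and the third is November 21.
At the standard offset (UTC+04:00), 01:45 UTC + 4h = 05:45 Peleth Coast standard time.
The standard-time date in Peleth Coast, April 8, 2025, is outside the daylight-saving period (13 April – 21 November), so Peleth Coast is on standard time, UTC+04:00.
01:45 UTC + 4h = 05:45 Peleth Coast.

05:45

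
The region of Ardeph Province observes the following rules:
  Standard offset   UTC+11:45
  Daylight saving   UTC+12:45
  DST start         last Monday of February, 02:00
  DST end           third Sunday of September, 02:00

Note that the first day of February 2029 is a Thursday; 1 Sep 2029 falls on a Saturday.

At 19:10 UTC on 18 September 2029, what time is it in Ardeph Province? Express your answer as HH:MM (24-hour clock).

06:55

1 February 2029 is a Thursday, so Mondays fall on 5, 12, 19, 26; the last is February 26.
1 September 2029 is a Saturday, so the first Sunday is September 2 and the third is September 16.
At the standard offset (UTC+11:45), 19:10 UTC + 11h45m = 06:55 Ardeph Province standard time (rolling into the next day, 19 September 2029).
Daylight saving runs 26 February – 16 September; the standard-time date in Ardeph Province, 19 September 2029, is outside that window, so Ardeph Province is on standard time at UTC+11:45.
19:10 UTC + 11h45m = 06:55 local (rolling into the next day, 19 September 2029).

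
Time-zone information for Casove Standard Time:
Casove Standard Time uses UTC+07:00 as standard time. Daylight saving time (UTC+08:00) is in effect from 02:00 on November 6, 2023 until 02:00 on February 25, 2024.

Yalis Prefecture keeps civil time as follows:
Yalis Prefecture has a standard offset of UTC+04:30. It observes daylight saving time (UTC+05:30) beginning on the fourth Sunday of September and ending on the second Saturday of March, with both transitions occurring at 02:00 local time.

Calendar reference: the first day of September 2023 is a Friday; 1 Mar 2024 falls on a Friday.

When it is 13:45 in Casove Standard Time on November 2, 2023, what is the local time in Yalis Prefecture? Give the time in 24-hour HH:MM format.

Daylight saving runs 6 November 2023 – 25 February 2024; November 2, 2023 is outside that window, so Casove Standard Time is on standard time at UTC+07:00.
13:45 Casove Standard Time − 7h = 06:45 UTC.
1 September 2023 is a Friday, so the first Sunday is September 3 and the fourth is September 24.
1 March 2024 is a Friday, so the first Saturday is March 2 and the second is March 9.
At the standard offset (UTC+04:30), 06:45 UTC + 4h30m = 11:15 Yalis Prefecture standard time.
Daylight saving runs 24 September 2023 – 9 March 2024; the standard-time date in Yalis Prefecture, November 2, 2023, is inside that window, so Yalis Prefecture is at UTC+05:30.
06:45 UTC + 5h30m = 12:15 Yalis Prefecture.

12:15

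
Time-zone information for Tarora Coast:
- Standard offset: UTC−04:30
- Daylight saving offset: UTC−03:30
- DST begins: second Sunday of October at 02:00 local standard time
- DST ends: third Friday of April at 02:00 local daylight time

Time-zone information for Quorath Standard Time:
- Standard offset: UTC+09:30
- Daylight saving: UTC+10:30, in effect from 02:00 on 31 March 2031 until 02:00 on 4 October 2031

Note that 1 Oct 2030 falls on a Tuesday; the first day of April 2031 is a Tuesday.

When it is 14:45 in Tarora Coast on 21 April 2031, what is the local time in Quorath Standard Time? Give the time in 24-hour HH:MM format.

05:45

1 October 2030 is a Tuesday, so the first Sunday is October 6 and the second is October 13.
1 April 2031 is a Tuesday, so the first Friday is April 4 and the third is April 18.
21 April 2031 does not fall between 13 October 2030 and 18 April 2031, so daylight saving is not in effect and Tarora Coast is at UTC−04:30.
14:45 Tarora Coast + 4h30m = 19:15 UTC.
At the standard offset (UTC+09:30), 19:15 UTC + 9h30m = 04:45 Quorath Standard Time standard time (rolling into the next day, 22 April 2031).
The standard-time date in Quorath Standard Time, 22 April 2031, lies within the daylight-saving period (31 March – 4 October), so Quorath Standard Time is on daylight time, UTC+10:30.
19:15 UTC + 10h30m = 05:45 Quorath Standard Time (rolling into the next day, 22 April 2031).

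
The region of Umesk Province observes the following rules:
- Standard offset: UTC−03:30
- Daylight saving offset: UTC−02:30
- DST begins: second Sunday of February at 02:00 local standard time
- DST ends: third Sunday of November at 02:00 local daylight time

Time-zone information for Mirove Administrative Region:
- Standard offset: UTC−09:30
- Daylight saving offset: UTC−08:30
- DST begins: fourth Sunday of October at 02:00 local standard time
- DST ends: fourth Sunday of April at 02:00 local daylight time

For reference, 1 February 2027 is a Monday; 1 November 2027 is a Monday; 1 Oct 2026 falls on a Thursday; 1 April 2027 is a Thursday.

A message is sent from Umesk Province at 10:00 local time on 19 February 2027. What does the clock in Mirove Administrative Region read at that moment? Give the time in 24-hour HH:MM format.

04:00

1 February 2027 is a Monday, so the first Sunday is February 7 and the second is February 14.
1 November 2027 is a Monday, so the first Sunday is November 7 and the third is November 21.
Daylight saving runs 14 February – 21 November; 19 February 2027 is inside that window, so Umesk Province is at UTC−02:30.
10:00 Umesk Province + 2h30m = 12:30 UTC.
1 October 2026 is a Thursday, so the first Sunday is October 4 and the fourth is October 25.
1 April 2027 is a Thursday, so the first Sunday is April 4 and the fourth is April 25.
At the standard offset (UTC−09:30), 12:30 UTC − 9h30m = 03:00 Mirove Administrative Region standard time.
Daylight saving runs 25 October 2026 – 25 April 2027; the standard-time date in Mirove Administrative Region, 19 February 2027, is inside that window, so Mirove Administrative Region is at UTC−08:30.
12:30 UTC − 8h30m = 04:00 Mirove Administrative Region.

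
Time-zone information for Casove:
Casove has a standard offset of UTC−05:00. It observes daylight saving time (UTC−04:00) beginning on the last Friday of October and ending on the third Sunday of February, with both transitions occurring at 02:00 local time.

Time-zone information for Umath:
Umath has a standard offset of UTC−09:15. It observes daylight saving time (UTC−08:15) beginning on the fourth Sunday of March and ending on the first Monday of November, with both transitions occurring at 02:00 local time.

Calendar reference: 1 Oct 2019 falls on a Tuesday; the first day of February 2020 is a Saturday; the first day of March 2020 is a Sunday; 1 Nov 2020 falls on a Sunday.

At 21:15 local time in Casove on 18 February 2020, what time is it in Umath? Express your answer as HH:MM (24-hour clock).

17:00

1 October 2019 is a Tuesday, so Fridays fall on 4, 11, 18, 25; the last is October 25.
1 February 2020 is a Saturday, so the first Sunday is February 2 and the third is February 16.
Daylight saving runs 25 October 2019 – 16 February 2020; 18 February 2020 is outside that window, so Casove is on standard time at UTC−05:00.
21:15 Casove + 5h = 02:15 UTC (rolling into the next day, 19 February 2020).
1 March 2020 is a Sunday, so the first Sunday is March 1 and the fourth is March 22.
1 November 2020 is a Sunday, so the first Monday is November 2.
At the standard offset (UTC−09:15), 02:15 UTC − 9h15m = 17:00 Umath standard time (rolling into the previous day, 18 February 2020).
Daylight saving runs 22 March – 2 November; the standard-time date in Umath, 18 February 2020, is outside that window, so Umath is on standard time at UTC−09:15.
02:15 UTC − 9h15m = 17:00 Umath (rolling into the previous day, 18 February 2020).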